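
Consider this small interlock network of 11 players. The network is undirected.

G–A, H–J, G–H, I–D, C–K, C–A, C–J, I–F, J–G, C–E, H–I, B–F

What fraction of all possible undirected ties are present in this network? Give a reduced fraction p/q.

There are 12 edges and 11 nodes, so the maximum possible is C(11,2) = 55.
Density = 12/55.

12/55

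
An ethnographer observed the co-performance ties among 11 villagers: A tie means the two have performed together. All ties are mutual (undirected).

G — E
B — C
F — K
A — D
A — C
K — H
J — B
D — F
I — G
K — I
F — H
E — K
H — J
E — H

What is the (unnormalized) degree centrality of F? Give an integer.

3

F is directly tied to D, H, and K. That is 3 neighbors, so the degree of F is 3.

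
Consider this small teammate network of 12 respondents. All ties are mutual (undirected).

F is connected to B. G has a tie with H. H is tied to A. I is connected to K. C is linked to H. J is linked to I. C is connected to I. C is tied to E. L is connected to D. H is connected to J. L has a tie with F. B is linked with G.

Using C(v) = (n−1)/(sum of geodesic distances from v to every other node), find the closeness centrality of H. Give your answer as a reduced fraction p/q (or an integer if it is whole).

Distances from H: A:1, B:2, C:1, D:5, E:2, F:3, G:1, I:2, J:1, K:3, L:4. Sum = 25.
n = 12, so closeness = 11/25.

11/25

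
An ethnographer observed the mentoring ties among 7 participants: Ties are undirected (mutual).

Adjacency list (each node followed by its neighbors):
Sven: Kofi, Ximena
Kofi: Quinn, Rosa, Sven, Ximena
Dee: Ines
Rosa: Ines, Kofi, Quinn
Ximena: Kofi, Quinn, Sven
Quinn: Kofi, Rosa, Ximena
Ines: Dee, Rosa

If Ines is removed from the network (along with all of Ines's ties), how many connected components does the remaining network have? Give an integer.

2

Without Ines, the remaining ties split the others into: {Kofi, Quinn, Rosa, Sven, Ximena}; {Dee}.
That's 2 separate components.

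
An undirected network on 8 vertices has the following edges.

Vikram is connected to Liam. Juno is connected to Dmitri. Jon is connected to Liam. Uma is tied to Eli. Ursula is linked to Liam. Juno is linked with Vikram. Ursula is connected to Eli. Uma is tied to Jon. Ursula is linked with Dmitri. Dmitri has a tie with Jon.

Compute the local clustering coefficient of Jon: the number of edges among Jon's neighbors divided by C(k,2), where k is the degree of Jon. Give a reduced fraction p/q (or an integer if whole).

0

Jon's neighbors: Dmitri, Liam, and Uma (k = 3).
Possible neighbor pairs: C(3,2) = 3. Edges among them: none → e = 0.
Clustering(Jon) = 0/3 = 0.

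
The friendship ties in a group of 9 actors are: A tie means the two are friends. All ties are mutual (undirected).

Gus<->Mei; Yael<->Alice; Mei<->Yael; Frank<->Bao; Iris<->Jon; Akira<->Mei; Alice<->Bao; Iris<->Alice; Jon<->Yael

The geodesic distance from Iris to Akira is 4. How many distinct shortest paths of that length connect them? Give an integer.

2

The shortest distance is 4. The length-4 paths are: Iris–Jon–Yael–Mei–Akira; Iris–Alice–Yael–Mei–Akira.
That gives 2 distinct shortest paths.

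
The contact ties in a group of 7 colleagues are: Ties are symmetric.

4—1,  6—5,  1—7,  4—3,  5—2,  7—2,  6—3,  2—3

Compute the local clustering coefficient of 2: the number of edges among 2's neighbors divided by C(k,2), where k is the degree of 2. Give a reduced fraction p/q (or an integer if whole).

0

2's neighbors: 3, 5, and 7 (k = 3).
Possible neighbor pairs: C(3,2) = 3. Edges among them: none → e = 0.
Clustering(2) = 0/3 = 0.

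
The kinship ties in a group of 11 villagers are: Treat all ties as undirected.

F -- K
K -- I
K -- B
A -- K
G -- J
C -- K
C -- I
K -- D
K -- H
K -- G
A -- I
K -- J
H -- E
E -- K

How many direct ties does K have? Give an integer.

K is directly tied to A, B, C, D, E, F, G, H, I, and J. That is 10 neighbors, so the degree of K is 10.

10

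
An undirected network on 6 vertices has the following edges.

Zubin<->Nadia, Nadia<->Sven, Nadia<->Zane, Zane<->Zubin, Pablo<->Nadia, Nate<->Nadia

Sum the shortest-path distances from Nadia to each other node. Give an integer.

5

Distances from Nadia: Nate:1, Pablo:1, Sven:1, Zane:1, Zubin:1.
Sum = 1 + 1 + 1 + 1 + 1 = 5.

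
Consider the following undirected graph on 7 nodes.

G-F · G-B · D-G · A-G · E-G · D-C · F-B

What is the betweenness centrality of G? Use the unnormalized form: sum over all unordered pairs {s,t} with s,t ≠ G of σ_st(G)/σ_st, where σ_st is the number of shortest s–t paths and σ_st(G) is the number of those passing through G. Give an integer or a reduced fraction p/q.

Pairs whose geodesics pass through G — E–B: 1; E–D: 1; E–C: 1; E–A: 1; E–F: 1; B–D: 1; B–C: 1; B–A: 1; D–A: 1; D–F: 1; C–A: 1; C–F: 1; A–F: 1.
All other pairs contribute 0.
Summing the contributions gives betweenness(G) = 13.

13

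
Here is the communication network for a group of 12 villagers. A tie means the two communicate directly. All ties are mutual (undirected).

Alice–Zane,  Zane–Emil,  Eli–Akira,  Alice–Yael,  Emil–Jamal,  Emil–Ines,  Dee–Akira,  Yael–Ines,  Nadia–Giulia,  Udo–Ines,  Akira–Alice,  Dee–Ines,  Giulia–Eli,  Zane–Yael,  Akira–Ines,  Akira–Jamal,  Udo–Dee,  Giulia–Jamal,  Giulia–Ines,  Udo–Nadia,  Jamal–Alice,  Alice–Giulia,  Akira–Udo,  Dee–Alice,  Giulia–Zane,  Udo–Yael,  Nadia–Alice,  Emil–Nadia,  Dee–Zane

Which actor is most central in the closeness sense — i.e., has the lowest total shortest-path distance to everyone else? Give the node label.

Farness (sum of distances to all others) for each node — Akira:16, Alice:15, Dee:17, Eli:22, Emil:19, Giulia:16, Ines:16, Jamal:18, Nadia:18, Udo:17, Yael:19, Zane:17.
The smallest farness is 15, for Alice, so Alice has the highest closeness.

Alice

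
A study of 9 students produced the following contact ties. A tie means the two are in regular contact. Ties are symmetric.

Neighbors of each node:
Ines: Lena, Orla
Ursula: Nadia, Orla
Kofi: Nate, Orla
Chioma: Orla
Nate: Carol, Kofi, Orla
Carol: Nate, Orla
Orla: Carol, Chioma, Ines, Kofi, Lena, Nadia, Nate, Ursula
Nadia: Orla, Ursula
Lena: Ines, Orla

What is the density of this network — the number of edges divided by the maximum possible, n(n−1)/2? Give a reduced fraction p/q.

1/3

There are 12 edges and 9 nodes, so the maximum possible is C(9,2) = 36.
Density = 12/36 = 1/3.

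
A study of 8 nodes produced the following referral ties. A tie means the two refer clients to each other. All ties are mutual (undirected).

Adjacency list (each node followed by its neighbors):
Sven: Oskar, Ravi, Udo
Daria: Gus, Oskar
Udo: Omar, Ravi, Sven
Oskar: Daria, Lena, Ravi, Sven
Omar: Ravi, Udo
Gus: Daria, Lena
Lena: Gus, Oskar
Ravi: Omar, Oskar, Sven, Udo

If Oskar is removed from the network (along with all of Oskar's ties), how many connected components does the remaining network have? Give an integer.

2

Without Oskar, the remaining ties split the others into: {Omar, Ravi, Sven, Udo}; {Daria, Gus, Lena}.
That's 2 separate components.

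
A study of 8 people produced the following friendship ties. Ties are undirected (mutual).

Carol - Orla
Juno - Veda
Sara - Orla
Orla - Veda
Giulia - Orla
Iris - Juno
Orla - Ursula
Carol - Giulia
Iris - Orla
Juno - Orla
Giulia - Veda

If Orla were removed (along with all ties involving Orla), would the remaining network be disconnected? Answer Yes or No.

Yes

Removing Orla leaves {Carol, Giulia, Iris, Juno, and Veda} with no path to {Ursula}, so the network splits into 3 components. Orla is a cut vertex.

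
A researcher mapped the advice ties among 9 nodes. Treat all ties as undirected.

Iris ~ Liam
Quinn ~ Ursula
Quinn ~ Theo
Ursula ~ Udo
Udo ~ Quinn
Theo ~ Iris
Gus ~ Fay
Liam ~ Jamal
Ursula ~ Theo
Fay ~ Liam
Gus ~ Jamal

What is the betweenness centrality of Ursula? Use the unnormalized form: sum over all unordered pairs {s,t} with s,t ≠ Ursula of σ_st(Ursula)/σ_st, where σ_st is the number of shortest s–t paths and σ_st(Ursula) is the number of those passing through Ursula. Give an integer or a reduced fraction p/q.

3

Pairs whose geodesics pass through Ursula — Fay–Udo: 1/2; Jamal–Udo: 1/2; Liam–Udo: 1/2; Gus–Udo: 2/4; Iris–Udo: 1/2; Theo–Udo: 1/2.
All other pairs contribute 0.
Summing the contributions gives betweenness(Ursula) = 3.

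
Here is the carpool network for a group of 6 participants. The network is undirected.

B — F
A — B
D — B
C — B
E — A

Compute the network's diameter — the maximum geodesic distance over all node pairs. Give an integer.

3

Eccentricity of each node (its greatest distance to any other): A:2, B:2, C:3, D:3, E:3, F:3.
The maximum eccentricity is 3, realized for instance by the pair D–E via D – B – A – E. So the diameter is 3.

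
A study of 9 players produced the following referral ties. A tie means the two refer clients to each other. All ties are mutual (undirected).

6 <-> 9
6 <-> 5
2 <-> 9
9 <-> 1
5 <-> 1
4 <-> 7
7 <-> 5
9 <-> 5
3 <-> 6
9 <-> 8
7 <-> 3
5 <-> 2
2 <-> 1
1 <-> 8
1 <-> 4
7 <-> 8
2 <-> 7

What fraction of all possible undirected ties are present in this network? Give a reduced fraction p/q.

17/36

There are 17 edges and 9 nodes, so the maximum possible is C(9,2) = 36.
Density = 17/36.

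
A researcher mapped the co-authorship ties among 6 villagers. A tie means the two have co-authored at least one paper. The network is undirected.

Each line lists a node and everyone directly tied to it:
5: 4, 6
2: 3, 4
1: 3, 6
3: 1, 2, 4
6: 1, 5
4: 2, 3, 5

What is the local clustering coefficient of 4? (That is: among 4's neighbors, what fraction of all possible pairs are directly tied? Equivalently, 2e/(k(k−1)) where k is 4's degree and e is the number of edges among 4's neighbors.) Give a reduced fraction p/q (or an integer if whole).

1/3

4's neighbors: 2, 3, and 5 (k = 3).
Possible neighbor pairs: C(3,2) = 3. Edges among them: 2–3 → e = 1.
Clustering(4) = 1/3.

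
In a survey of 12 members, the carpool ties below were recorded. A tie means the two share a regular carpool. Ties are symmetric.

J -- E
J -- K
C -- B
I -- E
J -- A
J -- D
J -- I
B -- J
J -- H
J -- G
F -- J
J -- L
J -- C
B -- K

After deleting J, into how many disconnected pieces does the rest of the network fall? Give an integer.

8

Without J, the remaining ties split the others into: {F}; {E, I}; {B, C, K}; {D}; {G}; {L}; {A}; {H}.
That's 8 separate components.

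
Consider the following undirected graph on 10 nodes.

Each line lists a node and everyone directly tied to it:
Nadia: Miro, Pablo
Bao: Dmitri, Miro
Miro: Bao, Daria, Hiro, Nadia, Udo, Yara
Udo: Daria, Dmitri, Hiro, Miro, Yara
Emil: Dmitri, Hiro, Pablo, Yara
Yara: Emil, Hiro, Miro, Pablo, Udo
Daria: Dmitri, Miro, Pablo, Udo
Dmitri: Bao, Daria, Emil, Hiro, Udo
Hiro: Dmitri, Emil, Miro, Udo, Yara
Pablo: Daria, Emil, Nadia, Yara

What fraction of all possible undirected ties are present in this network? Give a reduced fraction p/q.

7/15

There are 21 edges and 10 nodes, so the maximum possible is C(10,2) = 45.
Density = 21/45 = 7/15.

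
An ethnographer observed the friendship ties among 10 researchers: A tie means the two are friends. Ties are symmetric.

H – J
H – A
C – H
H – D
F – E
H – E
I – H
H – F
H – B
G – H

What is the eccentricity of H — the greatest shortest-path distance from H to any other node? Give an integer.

1

Distances from H: A:1, B:1, C:1, D:1, E:1, F:1, G:1, I:1, J:1.
The largest is 1 (to D, F, B, C, E, A, G, J, and I), so the eccentricity of H is 1.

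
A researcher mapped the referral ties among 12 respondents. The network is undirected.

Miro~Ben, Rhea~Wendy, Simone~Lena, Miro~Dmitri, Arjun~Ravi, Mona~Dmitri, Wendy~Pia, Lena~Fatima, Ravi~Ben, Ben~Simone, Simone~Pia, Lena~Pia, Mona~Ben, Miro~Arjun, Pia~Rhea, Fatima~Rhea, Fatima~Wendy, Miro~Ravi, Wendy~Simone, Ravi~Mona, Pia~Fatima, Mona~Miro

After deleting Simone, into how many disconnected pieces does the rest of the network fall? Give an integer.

Without Simone, the remaining ties split the others into: {Arjun, Ben, Dmitri, Miro, Mona, Ravi}; {Fatima, Lena, Pia, Rhea, Wendy}.
That's 2 separate components.

2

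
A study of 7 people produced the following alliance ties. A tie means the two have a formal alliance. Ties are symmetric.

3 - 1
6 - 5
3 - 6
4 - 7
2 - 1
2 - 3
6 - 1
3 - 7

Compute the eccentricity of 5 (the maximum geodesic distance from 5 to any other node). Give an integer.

4

Distances from 5: 1:2, 2:3, 3:2, 4:4, 6:1, 7:3.
The largest is 4 (to 4), so the eccentricity of 5 is 4.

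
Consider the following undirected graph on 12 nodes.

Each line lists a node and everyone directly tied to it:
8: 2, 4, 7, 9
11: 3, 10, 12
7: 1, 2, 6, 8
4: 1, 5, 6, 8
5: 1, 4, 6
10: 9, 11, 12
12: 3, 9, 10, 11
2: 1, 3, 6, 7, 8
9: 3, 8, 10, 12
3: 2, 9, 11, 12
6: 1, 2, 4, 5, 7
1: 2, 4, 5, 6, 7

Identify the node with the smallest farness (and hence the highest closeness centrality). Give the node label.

Farness (sum of distances to all others) for each node — 1:22, 2:18, 3:20, 4:23, 5:27, 6:22, 7:21, 8:19, 9:21, 10:28, 11:27, 12:24.
The smallest farness is 18, for 2, so 2 has the highest closeness.

2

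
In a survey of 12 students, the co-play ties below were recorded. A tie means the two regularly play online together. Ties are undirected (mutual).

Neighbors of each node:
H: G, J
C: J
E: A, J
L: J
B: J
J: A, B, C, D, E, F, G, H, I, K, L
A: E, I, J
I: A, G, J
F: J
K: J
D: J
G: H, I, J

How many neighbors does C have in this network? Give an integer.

C is directly tied to J. That is 1 neighbor, so the degree of C is 1.

1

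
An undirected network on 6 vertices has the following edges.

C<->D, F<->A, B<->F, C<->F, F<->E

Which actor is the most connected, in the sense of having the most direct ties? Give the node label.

Degrees — A:1, B:1, C:2, D:1, E:1, F:4.
The maximum is 4, attained only by F.

F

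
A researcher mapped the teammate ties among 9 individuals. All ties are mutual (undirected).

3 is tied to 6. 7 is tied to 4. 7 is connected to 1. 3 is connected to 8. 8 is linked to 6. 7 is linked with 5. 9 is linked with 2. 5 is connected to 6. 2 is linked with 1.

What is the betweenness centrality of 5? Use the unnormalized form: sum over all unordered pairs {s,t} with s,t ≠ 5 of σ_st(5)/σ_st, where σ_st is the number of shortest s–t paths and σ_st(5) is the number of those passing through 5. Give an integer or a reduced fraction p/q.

15

Pairs whose geodesics pass through 5 — 6–7: 1; 6–4: 1; 6–1: 1; 6–2: 1; 6–9: 1; 7–8: 1; 7–3: 1; 4–8: 1; 4–3: 1; 1–8: 1; 1–3: 1; 2–8: 1; 2–3: 1; 9–8: 1 … (+1 more pairs).
All other pairs contribute 0.
Summing the contributions gives betweenness(5) = 15.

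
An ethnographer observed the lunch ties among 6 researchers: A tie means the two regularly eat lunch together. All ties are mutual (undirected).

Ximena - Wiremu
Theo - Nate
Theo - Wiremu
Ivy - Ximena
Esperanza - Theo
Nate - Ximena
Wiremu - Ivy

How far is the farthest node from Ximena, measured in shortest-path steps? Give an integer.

Distances from Ximena: Esperanza:3, Ivy:1, Nate:1, Theo:2, Wiremu:1.
The largest is 3 (to Esperanza), so the eccentricity of Ximena is 3.

3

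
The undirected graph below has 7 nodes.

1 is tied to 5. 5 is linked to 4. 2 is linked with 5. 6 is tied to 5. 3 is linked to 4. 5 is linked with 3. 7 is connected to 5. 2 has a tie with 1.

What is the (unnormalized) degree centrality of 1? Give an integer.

2

1 is directly tied to 2 and 5. That is 2 neighbors, so the degree of 1 is 2.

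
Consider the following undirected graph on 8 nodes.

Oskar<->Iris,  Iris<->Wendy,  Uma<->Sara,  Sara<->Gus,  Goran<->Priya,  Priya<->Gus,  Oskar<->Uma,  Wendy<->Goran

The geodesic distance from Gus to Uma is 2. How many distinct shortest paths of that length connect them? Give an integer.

1

The shortest distance is 2, and the only length-2 path is Gus–Sara–Uma. So there is exactly 1 shortest path.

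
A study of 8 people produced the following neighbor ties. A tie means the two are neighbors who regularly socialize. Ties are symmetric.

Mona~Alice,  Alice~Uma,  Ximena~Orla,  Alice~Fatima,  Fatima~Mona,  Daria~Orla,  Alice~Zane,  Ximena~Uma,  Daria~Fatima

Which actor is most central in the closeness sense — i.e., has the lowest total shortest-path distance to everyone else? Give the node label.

Alice

Farness (sum of distances to all others) for each node — Alice:11, Daria:14, Fatima:12, Mona:14, Orla:16, Uma:13, Ximena:15, Zane:17.
The smallest farness is 11, for Alice, so Alice has the highest closeness.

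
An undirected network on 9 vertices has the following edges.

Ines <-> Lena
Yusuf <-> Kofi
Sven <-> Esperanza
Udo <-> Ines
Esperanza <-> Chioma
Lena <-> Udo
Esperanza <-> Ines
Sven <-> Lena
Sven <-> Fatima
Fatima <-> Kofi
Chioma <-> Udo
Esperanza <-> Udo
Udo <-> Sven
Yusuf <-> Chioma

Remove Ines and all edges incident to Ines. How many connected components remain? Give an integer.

Ines's neighbors (Esperanza, Lena, and Udo) remain reachable from one another through other ties, so the rest of the network stays in one piece.

1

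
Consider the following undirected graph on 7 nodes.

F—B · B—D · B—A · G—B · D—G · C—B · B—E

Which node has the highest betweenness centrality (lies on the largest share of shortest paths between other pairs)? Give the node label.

B

Unnormalized betweenness of each node: A:0, B:14, C:0, D:0, E:0, F:0, G:0.
B has the largest value, 14, making it the main broker — the node through which the most shortest paths run.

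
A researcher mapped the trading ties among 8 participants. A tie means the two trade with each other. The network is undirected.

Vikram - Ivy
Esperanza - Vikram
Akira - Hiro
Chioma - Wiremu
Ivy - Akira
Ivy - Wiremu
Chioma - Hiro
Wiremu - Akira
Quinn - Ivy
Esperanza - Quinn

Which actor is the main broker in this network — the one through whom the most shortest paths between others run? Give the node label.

Ivy

Unnormalized betweenness of each node: Akira:9/2, Chioma:1/2, Esperanza:1/2, Hiro:1/2, Ivy:25/2, Quinn:5/2, Vikram:5/2, Wiremu:9/2.
Ivy has the largest value, 25/2, making it the main broker — the node through which the most shortest paths run.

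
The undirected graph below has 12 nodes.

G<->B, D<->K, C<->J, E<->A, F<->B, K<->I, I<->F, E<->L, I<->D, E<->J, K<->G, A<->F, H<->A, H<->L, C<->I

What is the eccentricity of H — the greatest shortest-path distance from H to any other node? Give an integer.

4

Distances from H: A:1, B:3, C:4, D:4, E:2, F:2, G:4, I:3, J:3, K:4, L:1.
The largest is 4 (to C, D, K, and G), so the eccentricity of H is 4.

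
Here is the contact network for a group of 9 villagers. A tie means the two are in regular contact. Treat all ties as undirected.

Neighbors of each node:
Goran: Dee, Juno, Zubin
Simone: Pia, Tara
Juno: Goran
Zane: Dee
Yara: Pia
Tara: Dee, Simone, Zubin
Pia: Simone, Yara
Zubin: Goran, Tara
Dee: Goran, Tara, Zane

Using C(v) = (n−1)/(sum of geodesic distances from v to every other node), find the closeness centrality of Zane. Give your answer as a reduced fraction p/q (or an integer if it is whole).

8/23

Distances from Zane: Dee:1, Goran:2, Juno:3, Pia:4, Simone:3, Tara:2, Yara:5, Zubin:3. Sum = 23.
n = 9, so closeness = 8/23.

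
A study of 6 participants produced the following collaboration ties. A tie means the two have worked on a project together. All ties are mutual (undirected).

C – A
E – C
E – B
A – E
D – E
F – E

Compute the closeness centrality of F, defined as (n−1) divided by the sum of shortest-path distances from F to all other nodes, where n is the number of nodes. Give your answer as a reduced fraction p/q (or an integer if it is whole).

5/9

Distances from F: A:2, B:2, C:2, D:2, E:1. Sum = 9.
n = 6, so closeness = 5/9.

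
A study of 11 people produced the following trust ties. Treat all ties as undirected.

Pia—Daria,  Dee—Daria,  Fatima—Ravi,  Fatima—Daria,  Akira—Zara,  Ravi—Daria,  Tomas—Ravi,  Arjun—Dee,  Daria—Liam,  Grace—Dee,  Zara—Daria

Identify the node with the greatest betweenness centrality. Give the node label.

Daria

Unnormalized betweenness of each node: Akira:0, Arjun:0, Daria:38, Dee:17, Fatima:0, Grace:0, Liam:0, Pia:0, Ravi:9, Tomas:0, Zara:9.
Daria has the largest value, 38, making it the main broker — the node through which the most shortest paths run.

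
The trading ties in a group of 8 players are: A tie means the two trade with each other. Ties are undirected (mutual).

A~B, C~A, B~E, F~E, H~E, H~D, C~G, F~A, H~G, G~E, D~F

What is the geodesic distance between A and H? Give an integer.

3

One shortest route is A – F – D – H, which uses 3 edges, and at distance 2 from A we only reach {D, E, G}, which does not include H. So d(A,H) = 3.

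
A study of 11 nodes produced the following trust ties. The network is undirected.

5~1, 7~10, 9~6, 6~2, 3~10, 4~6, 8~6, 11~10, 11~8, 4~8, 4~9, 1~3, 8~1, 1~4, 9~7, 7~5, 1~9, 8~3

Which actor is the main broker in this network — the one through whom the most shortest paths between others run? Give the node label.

8

Unnormalized betweenness of each node: 1:49/6, 2:0, 3:17/6, 4:23/12, 5:2/3, 6:39/4, 7:14/3, 8:45/4, 9:79/12, 10:43/12, 11:19/12.
8 has the largest value, 45/4, making it the main broker — the node through which the most shortest paths run.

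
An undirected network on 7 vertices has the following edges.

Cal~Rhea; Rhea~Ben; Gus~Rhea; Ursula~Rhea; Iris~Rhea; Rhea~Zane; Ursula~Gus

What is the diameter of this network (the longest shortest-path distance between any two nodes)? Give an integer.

Eccentricity of each node (its greatest distance to any other): Ben:2, Cal:2, Gus:2, Iris:2, Rhea:1, Ursula:2, Zane:2.
The maximum eccentricity is 2, realized for instance by the pair Zane–Cal via Zane – Rhea – Cal. So the diameter is 2.

2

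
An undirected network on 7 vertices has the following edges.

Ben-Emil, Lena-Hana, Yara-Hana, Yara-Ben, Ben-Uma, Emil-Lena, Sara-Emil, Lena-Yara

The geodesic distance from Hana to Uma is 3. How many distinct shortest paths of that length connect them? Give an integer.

1

The shortest distance is 3, and the only length-3 path is Hana–Yara–Ben–Uma. So there is exactly 1 shortest path.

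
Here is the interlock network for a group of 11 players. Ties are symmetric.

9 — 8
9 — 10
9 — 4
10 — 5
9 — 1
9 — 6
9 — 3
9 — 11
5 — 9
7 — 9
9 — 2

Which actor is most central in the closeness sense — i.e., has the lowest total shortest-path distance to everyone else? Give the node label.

Farness (sum of distances to all others) for each node — 1:19, 2:19, 3:19, 4:19, 5:18, 6:19, 7:19, 8:19, 9:10, 10:18, 11:19.
The smallest farness is 10, for 9, so 9 has the highest closeness.

9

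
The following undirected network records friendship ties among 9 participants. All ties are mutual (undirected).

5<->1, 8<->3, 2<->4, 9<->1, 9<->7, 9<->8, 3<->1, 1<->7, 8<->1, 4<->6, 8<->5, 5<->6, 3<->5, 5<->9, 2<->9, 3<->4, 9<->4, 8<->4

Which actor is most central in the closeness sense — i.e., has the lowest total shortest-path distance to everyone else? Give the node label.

Farness (sum of distances to all others) for each node — 1:11, 2:14, 3:12, 4:11, 5:11, 6:15, 7:15, 8:11, 9:10.
The smallest farness is 10, for 9, so 9 has the highest closeness.

9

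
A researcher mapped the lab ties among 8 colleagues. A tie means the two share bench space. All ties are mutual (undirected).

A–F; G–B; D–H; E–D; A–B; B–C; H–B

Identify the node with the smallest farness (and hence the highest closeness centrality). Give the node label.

B

Farness (sum of distances to all others) for each node — A:15, B:11, C:17, D:17, E:23, F:21, G:17, H:13.
The smallest farness is 11, for B, so B has the highest closeness.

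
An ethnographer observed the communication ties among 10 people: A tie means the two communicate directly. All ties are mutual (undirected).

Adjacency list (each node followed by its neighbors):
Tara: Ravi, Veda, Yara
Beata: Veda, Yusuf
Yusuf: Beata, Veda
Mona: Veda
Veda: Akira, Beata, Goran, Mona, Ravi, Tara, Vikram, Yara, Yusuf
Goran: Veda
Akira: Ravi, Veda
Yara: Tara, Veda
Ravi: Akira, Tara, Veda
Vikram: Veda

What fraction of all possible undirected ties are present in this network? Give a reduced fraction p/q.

There are 13 edges and 10 nodes, so the maximum possible is C(10,2) = 45.
Density = 13/45.

13/45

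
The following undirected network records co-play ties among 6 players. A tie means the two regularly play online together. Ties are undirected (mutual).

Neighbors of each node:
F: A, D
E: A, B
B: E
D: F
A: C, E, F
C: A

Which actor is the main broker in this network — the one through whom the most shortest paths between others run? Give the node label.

Unnormalized betweenness of each node: A:8, B:0, C:0, D:0, E:4, F:4.
A has the largest value, 8, making it the main broker — the node through which the most shortest paths run.

A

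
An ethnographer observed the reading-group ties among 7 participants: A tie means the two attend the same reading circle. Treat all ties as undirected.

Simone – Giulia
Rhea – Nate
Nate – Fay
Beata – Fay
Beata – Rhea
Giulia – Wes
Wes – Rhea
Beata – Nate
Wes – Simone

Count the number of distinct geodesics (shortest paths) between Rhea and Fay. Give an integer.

The shortest distance is 2. The length-2 paths are: Rhea–Nate–Fay; Rhea–Beata–Fay.
That gives 2 distinct shortest paths.

2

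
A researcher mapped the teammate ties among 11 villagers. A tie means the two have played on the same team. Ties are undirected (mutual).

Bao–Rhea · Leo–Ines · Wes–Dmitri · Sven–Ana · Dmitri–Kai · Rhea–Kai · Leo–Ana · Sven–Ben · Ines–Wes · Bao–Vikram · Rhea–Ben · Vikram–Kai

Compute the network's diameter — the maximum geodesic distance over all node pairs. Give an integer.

5

Eccentricity of each node (its greatest distance to any other): Ana:5, Bao:5, Ben:4, Dmitri:4, Ines:5, Kai:4, Leo:5, Rhea:4, Sven:4, Vikram:5, Wes:4.
The maximum eccentricity is 5, realized for instance by the pair Vikram–Ana via Vikram – Bao – Rhea – Ben – Sven – Ana. So the diameter is 5.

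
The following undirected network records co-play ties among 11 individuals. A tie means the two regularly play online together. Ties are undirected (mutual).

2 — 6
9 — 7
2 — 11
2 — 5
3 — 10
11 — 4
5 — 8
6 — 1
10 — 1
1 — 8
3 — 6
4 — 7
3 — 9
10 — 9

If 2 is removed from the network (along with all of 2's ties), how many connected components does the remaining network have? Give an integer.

2's neighbors (5, 6, and 11) remain reachable from one another through other ties, so the rest of the network stays in one piece.

1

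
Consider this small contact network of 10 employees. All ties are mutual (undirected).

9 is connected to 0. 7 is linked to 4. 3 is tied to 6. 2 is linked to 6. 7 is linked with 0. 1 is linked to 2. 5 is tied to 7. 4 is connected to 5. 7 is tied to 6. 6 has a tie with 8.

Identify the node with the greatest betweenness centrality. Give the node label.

6

Unnormalized betweenness of each node: 0:8, 1:0, 2:8, 3:0, 4:0, 5:0, 6:25, 7:24, 8:0, 9:0.
6 has the largest value, 25, making it the main broker — the node through which the most shortest paths run.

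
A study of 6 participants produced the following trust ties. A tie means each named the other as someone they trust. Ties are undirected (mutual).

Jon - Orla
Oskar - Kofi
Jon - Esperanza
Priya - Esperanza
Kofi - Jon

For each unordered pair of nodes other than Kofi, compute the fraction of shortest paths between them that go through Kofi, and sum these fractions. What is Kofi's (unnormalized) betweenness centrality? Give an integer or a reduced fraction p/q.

4

Pairs whose geodesics pass through Kofi — Orla–Oskar: 1; Jon–Oskar: 1; Esperanza–Oskar: 1; Priya–Oskar: 1.
All other pairs contribute 0.
Summing the contributions gives betweenness(Kofi) = 4.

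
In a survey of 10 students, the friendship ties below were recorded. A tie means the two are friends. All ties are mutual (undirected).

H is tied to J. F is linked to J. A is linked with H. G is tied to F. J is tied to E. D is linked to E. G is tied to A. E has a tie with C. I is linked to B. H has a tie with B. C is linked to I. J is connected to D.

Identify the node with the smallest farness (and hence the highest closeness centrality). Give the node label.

Farness (sum of distances to all others) for each node — A:21, B:20, C:22, D:20, E:18, F:20, G:23, H:16, I:23, J:15.
The smallest farness is 15, for J, so J has the highest closeness.

J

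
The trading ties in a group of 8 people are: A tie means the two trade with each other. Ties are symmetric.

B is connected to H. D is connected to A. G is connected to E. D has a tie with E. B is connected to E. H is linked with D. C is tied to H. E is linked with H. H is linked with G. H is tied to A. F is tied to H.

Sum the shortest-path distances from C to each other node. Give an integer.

Distances from C: A:2, B:2, D:2, E:2, F:2, G:2, H:1.
Sum = 2 + 2 + 2 + 2 + 2 + 2 + 1 = 13.

13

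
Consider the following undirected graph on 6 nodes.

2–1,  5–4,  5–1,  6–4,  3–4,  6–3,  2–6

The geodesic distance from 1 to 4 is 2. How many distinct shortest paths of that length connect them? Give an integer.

The shortest distance is 2, and the only length-2 path is 1–5–4. So there is exactly 1 shortest path.

1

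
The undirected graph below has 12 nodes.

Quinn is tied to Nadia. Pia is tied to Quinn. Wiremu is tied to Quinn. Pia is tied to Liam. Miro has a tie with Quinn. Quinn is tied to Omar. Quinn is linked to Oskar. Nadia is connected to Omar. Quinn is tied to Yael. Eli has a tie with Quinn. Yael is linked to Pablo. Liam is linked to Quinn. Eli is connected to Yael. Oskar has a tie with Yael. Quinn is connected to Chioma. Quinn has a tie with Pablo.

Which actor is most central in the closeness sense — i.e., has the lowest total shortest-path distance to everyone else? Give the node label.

Farness (sum of distances to all others) for each node — Chioma:21, Eli:20, Liam:20, Miro:21, Nadia:20, Omar:20, Oskar:20, Pablo:20, Pia:20, Quinn:11, Wiremu:21, Yael:18.
The smallest farness is 11, for Quinn, so Quinn has the highest closeness.

Quinn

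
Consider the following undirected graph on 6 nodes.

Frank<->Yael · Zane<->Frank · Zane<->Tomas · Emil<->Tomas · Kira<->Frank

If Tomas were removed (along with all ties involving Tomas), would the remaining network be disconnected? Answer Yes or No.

Removing Tomas leaves {Frank, Kira, Yael, and Zane} with no path to {Emil}, so the network splits into 2 components. Tomas is a cut vertex.

Yes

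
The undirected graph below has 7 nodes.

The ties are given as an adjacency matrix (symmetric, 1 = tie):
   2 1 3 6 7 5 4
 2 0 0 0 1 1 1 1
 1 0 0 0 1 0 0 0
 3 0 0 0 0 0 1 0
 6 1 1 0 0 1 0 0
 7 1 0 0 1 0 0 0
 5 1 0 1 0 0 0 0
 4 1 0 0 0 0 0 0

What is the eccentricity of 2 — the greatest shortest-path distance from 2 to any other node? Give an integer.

2

Distances from 2: 1:2, 3:2, 4:1, 5:1, 6:1, 7:1.
The largest is 2 (to 1 and 3), so the eccentricity of 2 is 2.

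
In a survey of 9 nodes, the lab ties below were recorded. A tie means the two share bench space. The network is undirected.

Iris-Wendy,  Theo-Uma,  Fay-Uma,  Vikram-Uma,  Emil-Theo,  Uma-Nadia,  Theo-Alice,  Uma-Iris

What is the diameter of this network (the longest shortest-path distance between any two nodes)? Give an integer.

4

Eccentricity of each node (its greatest distance to any other): Alice:4, Emil:4, Fay:3, Iris:3, Nadia:3, Theo:3, Uma:2, Vikram:3, Wendy:4.
The maximum eccentricity is 4, realized for instance by the pair Emil–Wendy via Emil – Theo – Uma – Iris – Wendy. So the diameter is 4.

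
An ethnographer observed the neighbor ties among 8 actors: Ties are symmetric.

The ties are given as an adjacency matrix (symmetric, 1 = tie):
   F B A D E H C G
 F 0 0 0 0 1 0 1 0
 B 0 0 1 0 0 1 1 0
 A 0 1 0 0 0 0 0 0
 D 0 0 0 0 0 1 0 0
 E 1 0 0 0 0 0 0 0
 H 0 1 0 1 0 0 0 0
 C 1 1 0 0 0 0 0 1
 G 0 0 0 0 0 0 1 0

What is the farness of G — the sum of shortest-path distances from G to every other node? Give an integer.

Distances from G: A:3, B:2, C:1, D:4, E:3, F:2, H:3.
Sum = 3 + 2 + 1 + 4 + 3 + 2 + 3 = 18.

18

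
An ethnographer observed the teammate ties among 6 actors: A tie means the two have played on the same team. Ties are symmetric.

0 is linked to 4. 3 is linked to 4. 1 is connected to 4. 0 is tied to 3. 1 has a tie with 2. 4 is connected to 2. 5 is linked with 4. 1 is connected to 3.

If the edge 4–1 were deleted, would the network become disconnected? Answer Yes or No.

Even without that edge, 4 still reaches 1 via 4 – 2 – 1, so the network stays connected. Not a bridge.

No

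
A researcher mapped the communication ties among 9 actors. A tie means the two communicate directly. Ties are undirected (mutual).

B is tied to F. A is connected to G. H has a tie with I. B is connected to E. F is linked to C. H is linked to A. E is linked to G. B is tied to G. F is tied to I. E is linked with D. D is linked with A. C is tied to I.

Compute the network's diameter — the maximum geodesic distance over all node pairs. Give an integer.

4

Eccentricity of each node (its greatest distance to any other): A:3, B:3, C:4, D:4, E:3, F:3, G:3, H:3, I:3.
The maximum eccentricity is 4, realized for instance by the pair C–D via C – I – H – A – D. So the diameter is 4.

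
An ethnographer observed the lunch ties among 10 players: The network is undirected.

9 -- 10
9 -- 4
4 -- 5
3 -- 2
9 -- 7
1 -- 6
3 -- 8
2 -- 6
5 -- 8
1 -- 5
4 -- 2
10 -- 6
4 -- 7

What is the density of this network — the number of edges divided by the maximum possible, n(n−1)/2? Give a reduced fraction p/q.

13/45

There are 13 edges and 10 nodes, so the maximum possible is C(10,2) = 45.
Density = 13/45.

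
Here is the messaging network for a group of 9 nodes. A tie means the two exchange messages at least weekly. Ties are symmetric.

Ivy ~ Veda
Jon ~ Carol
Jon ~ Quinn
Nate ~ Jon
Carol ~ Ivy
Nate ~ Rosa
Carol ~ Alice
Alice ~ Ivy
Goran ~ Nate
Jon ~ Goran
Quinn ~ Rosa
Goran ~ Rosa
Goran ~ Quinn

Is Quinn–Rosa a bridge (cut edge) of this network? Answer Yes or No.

No

Even without that edge, Quinn still reaches Rosa via Quinn – Goran – Rosa, so the network stays connected. Not a bridge.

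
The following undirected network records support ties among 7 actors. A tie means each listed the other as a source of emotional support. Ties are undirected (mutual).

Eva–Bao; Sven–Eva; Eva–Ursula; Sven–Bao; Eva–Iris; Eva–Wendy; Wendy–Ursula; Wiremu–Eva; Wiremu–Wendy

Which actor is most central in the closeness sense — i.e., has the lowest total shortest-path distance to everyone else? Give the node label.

Eva

Farness (sum of distances to all others) for each node — Bao:10, Eva:6, Iris:11, Sven:10, Ursula:10, Wendy:9, Wiremu:10.
The smallest farness is 6, for Eva, so Eva has the highest closeness.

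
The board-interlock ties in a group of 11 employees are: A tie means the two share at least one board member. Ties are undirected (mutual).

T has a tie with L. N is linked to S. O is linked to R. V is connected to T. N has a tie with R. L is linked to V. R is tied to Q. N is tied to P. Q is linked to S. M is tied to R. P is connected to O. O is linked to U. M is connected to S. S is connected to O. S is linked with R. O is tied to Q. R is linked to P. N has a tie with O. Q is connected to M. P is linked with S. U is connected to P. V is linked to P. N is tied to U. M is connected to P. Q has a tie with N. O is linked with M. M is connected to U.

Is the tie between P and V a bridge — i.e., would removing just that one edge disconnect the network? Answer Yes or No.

Yes

Without the P–V edge there is no alternate route between P and V, so the network disconnects. It is a bridge.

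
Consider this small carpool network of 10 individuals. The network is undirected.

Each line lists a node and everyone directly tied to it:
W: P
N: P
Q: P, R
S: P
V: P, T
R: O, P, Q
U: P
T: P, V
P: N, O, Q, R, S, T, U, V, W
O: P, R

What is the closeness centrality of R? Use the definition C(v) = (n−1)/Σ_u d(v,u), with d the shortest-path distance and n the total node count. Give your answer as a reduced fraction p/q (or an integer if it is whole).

Distances from R: N:2, O:1, P:1, Q:1, S:2, T:2, U:2, V:2, W:2. Sum = 15.
n = 10, so closeness = 9/15 = 3/5.

3/5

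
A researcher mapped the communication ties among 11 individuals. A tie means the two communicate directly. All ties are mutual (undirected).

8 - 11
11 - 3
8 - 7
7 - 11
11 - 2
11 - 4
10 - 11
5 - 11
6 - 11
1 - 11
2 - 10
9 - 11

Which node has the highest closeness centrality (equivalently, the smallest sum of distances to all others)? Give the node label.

Farness (sum of distances to all others) for each node — 1:19, 2:18, 3:19, 4:19, 5:19, 6:19, 7:18, 8:18, 9:19, 10:18, 11:10.
The smallest farness is 10, for 11, so 11 has the highest closeness.

11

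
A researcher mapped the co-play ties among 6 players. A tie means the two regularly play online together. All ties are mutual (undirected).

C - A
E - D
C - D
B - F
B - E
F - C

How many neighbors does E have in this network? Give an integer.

2

E is directly tied to B and D. That is 2 neighbors, so the degree of E is 2.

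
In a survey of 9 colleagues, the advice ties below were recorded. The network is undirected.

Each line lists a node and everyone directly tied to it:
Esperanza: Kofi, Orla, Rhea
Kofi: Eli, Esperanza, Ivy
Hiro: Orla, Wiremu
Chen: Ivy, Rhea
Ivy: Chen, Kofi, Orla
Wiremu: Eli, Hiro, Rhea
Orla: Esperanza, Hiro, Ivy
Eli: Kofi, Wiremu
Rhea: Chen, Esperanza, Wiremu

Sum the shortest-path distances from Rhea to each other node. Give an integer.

Distances from Rhea: Chen:1, Eli:2, Esperanza:1, Hiro:2, Ivy:2, Kofi:2, Orla:2, Wiremu:1.
Sum = 1 + 2 + 1 + 2 + 2 + 2 + 2 + 1 = 13.

13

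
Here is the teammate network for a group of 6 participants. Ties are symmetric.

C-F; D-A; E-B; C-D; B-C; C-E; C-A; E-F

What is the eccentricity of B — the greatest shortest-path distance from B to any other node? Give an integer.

2

Distances from B: A:2, C:1, D:2, E:1, F:2.
The largest is 2 (to F, A, and D), so the eccentricity of B is 2.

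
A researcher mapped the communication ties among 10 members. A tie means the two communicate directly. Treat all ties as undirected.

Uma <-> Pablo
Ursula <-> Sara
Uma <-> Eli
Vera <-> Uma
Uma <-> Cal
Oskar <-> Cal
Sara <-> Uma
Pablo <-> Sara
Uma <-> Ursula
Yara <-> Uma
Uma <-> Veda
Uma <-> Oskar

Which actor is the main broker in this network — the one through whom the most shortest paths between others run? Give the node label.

Unnormalized betweenness of each node: Cal:0, Eli:0, Oskar:0, Pablo:0, Sara:1/2, Uma:65/2, Ursula:0, Veda:0, Vera:0, Yara:0.
Uma has the largest value, 65/2, making it the main broker — the node through which the most shortest paths run.

Uma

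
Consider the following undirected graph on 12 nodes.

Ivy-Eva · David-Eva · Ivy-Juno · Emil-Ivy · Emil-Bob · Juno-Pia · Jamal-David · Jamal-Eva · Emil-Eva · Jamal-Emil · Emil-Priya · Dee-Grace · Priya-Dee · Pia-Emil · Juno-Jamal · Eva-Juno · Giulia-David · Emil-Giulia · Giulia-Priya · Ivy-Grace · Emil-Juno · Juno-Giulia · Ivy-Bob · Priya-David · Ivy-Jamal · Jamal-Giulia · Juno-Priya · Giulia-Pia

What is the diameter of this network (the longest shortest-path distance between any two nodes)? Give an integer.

3

Eccentricity of each node (its greatest distance to any other): Bob:3, David:3, Dee:3, Emil:2, Eva:3, Giulia:3, Grace:3, Ivy:2, Jamal:3, Juno:2, Pia:3, Priya:2.
The maximum eccentricity is 3, realized for instance by the pair Pia–Dee via Pia – Giulia – Priya – Dee. So the diameter is 3.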